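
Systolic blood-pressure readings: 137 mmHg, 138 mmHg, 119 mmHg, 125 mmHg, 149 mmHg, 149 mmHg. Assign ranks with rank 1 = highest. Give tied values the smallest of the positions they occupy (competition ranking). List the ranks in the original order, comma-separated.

Sorted (descending): 149, 149, 138, 137, 125, 119
The 2 values of 149 occupy positions 1–2 → each gets rank 1.

4, 3, 6, 5, 1, 1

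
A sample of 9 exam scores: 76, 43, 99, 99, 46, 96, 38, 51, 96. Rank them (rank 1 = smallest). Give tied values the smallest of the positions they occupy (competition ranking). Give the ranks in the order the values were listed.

5, 2, 8, 8, 3, 6, 1, 4, 6

Sorted (ascending): 38, 43, 46, 51, 76, 96, 96, 99, 99
The 2 values of 96 occupy positions 6–7 → each gets rank 6.
The 2 values of 99 occupy positions 8–9 → each gets rank 8.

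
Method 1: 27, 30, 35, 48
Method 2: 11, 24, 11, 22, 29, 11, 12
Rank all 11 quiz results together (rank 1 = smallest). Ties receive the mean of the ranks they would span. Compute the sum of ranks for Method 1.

Sorted (ascending): 11, 11, 11, 12, 22, 24, 27, 29, 30, 35, 48
The 3 values of 11 occupy positions 1–3 → average rank 2.
Method 1 values → pooled ranks: 27→7, 30→9, 35→10, 48→11
Rank sum = 7 + 9 + 10 + 11 = 37

37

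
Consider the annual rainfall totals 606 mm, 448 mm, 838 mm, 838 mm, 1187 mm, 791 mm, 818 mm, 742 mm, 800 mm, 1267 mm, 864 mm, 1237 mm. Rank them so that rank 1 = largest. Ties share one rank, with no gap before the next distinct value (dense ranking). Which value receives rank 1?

Sorted (descending): 1267, 1237, 1187, 864, 838, 838, 818, 800, 791, 742, 606, 448
The 2 values of 838 share dense rank 5.
Remaining distinct values take the next consecutive integers.
Rank 1 → value 1267.

1267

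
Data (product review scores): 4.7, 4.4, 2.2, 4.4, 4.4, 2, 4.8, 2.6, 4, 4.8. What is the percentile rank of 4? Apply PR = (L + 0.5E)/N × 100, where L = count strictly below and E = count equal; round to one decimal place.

N = 10.
Strictly below 4: 3. Equal to 4: 1.
PR = (3 + 0.5·1)/10 × 100 = 35.0

35.0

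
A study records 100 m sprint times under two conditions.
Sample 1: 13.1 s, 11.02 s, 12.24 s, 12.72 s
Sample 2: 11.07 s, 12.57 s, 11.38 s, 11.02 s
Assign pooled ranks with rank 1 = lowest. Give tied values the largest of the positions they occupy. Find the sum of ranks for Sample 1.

Sorted (ascending): 11.02, 11.02, 11.07, 11.38, 12.24, 12.57, 12.72, 13.1
The 2 values of 11.02 occupy positions 1–2 → each gets rank 2.
Sample 1 values → pooled ranks: 13.1→8, 11.02→2, 12.24→5, 12.72→7
Rank sum = 8 + 2 + 5 + 7 = 22

22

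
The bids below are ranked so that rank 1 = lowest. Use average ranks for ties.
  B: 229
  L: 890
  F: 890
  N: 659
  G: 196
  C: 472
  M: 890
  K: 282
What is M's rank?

7

Sorted (ascending): 196, 229, 282, 472, 659, 890, 890, 890
The 3 values of 890 occupy positions 6–8 → average rank 7.
M has value 890 → rank 7.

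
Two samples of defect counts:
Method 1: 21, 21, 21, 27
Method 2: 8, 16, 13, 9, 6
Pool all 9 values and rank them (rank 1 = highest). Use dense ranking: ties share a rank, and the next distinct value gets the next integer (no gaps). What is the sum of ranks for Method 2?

Sorted (descending): 27, 21, 21, 21, 16, 13, 9, 8, 6
The 3 values of 21 share dense rank 2.
Remaining distinct values take the next consecutive integers.
Method 2 values → pooled ranks: 8→6, 16→3, 13→4, 9→5, 6→7
Rank sum = 6 + 3 + 4 + 5 + 7 = 25

25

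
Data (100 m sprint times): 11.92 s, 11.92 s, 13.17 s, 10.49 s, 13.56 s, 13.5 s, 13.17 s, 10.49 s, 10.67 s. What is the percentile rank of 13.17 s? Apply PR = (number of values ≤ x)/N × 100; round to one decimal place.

77.8

N = 9.
Strictly below 13.17: 5. Equal to 13.17: 2.
PR = 7/9 × 100 = 77.8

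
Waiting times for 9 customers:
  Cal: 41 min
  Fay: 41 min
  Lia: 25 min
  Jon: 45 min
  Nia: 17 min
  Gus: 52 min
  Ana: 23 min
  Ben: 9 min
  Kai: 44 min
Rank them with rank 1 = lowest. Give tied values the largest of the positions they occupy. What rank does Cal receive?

6

Sorted (ascending): 9, 17, 23, 25, 41, 41, 44, 45, 52
The 2 values of 41 occupy positions 5–6 → each gets rank 6.
Cal has value 41 min → rank 6.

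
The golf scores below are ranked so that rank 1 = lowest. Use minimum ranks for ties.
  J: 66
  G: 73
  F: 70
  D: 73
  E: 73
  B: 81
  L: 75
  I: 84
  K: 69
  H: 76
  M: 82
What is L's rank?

Sorted (ascending): 66, 69, 70, 73, 73, 73, 75, 76, 81, 82, 84
The 3 values of 73 occupy positions 4–6 → each gets rank 4.
L has value 75 → rank 7.

7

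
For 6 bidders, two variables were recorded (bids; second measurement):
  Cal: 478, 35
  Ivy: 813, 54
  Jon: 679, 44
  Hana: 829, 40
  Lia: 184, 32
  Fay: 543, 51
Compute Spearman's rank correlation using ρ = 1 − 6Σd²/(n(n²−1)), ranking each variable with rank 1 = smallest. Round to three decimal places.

0.600

Ranks of variable 1: 2, 5, 4, 6, 1, 3
Ranks of variable 2: 2, 6, 4, 3, 1, 5
d = r₁ − r₂: 0, -1, 0, 3, 0, -2
d²: 0, 1, 0, 9, 0, 4; Σd² = 14
ρ = 1 − 6·14/(6·35) = 1 − 84/210 = 0.600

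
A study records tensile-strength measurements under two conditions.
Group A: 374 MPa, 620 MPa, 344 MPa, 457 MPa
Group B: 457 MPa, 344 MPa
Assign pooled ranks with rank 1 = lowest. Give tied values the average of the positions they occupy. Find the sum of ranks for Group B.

6

Sorted (ascending): 344, 344, 374, 457, 457, 620
The 2 values of 344 occupy positions 1–2 → average rank (1+2)/2 = 1.5.
The 2 values of 457 occupy positions 4–5 → average rank (4+5)/2 = 4.5.
Group B values → pooled ranks: 457→4.5, 344→1.5
Rank sum = 4.5 + 1.5 = 6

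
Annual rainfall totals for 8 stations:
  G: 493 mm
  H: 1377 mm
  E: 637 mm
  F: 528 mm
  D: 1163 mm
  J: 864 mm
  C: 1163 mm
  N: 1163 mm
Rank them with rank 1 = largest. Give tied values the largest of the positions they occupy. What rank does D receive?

Sorted (descending): 1377, 1163, 1163, 1163, 864, 637, 528, 493
The 3 values of 1163 occupy positions 2–4 → each gets rank 4.
D has value 1163 mm → rank 4.

4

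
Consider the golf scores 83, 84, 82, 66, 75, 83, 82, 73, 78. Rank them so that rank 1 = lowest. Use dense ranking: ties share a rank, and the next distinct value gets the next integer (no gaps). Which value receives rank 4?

78

Sorted (ascending): 66, 73, 75, 78, 82, 82, 83, 83, 84
The 2 values of 82 share dense rank 5.
The 2 values of 83 share dense rank 6.
Remaining distinct values take the next consecutive integers.
Rank 4 → value 78.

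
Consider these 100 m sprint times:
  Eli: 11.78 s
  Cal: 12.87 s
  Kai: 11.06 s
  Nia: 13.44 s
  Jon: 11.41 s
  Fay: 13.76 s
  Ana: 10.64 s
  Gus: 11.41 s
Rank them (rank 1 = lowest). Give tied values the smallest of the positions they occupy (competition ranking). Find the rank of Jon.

3

Sorted (ascending): 10.64, 11.06, 11.41, 11.41, 11.78, 12.87, 13.44, 13.76
The 2 values of 11.41 occupy positions 3–4 → each gets rank 3.
Jon has value 11.41 s → rank 3.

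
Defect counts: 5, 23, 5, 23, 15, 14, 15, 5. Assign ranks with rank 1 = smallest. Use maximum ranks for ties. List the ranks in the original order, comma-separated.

Sorted (ascending): 5, 5, 5, 14, 15, 15, 23, 23
The 3 values of 5 occupy positions 1–3 → each gets rank 3.
The 2 values of 15 occupy positions 5–6 → each gets rank 6.
The 2 values of 23 occupy positions 7–8 → each gets rank 8.

3, 8, 3, 8, 6, 4, 6, 3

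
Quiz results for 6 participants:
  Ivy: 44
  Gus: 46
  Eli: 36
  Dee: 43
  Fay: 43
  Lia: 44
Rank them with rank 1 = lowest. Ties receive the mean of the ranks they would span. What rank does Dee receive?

2.5

Sorted (ascending): 36, 43, 43, 44, 44, 46
The 2 values of 43 occupy positions 2–3 → average rank (2+3)/2 = 2.5.
The 2 values of 44 occupy positions 4–5 → average rank (4+5)/2 = 4.5.
Dee has value 43 → rank 2.5.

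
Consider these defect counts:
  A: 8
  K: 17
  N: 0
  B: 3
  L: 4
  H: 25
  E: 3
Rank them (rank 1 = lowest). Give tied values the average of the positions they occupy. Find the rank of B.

Sorted (ascending): 0, 3, 3, 4, 8, 17, 25
The 2 values of 3 occupy positions 2–3 → average rank (2+3)/2 = 2.5.
B has value 3 → rank 2.5.

2.5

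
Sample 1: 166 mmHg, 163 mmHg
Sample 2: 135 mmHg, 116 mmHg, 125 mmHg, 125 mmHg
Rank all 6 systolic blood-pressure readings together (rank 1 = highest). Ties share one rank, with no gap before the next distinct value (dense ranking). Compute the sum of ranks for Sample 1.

Sorted (descending): 166, 163, 135, 125, 125, 116
The 2 values of 125 share dense rank 4.
Remaining distinct values take the next consecutive integers.
Sample 1 values → pooled ranks: 166→1, 163→2
Rank sum = 1 + 2 = 3

3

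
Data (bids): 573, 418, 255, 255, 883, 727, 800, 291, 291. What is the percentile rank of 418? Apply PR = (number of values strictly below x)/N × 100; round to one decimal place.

N = 9.
Strictly below 418: 4. Equal to 418: 1.
PR = 4/9 × 100 = 44.4

44.4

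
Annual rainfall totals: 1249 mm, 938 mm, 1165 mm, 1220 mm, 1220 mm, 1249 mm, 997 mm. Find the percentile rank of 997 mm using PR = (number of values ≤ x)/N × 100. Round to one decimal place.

N = 7.
Strictly below 997: 1. Equal to 997: 1.
PR = 2/7 × 100 = 28.6

28.6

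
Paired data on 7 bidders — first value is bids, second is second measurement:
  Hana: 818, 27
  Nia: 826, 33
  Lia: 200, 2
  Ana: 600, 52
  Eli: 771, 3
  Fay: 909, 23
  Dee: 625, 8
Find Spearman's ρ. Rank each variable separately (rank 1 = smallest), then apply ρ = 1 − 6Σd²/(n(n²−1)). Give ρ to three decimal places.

Ranks of variable 1: 5, 6, 1, 2, 4, 7, 3
Ranks of variable 2: 5, 6, 1, 7, 2, 4, 3
d = r₁ − r₂: 0, 0, 0, -5, 2, 3, 0
d²: 0, 0, 0, 25, 4, 9, 0; Σd² = 38
ρ = 1 − 6·38/(7·48) = 1 − 228/336 = 0.321

0.321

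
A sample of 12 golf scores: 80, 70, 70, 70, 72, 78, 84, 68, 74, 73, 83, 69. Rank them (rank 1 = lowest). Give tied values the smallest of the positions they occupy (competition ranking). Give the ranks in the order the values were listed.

Sorted (ascending): 68, 69, 70, 70, 70, 72, 73, 74, 78, 80, 83, 84
The 3 values of 70 occupy positions 3–5 → each gets rank 3.

10, 3, 3, 3, 6, 9, 12, 1, 8, 7, 11, 2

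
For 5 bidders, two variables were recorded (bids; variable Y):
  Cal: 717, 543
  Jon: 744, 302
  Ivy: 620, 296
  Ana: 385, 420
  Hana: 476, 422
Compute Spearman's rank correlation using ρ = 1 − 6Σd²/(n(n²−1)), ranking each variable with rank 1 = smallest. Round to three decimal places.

-0.100

Ranks of variable 1: 4, 5, 3, 1, 2
Ranks of variable 2: 5, 2, 1, 3, 4
d = r₁ − r₂: -1, 3, 2, -2, -2
d²: 1, 9, 4, 4, 4; Σd² = 22
ρ = 1 − 6·22/(5·24) = 1 − 132/120 = -0.100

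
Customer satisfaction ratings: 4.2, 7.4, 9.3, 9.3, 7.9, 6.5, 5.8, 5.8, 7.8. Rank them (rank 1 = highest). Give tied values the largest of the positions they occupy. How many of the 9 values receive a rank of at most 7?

Sorted (descending): 9.3, 9.3, 7.9, 7.8, 7.4, 6.5, 5.8, 5.8, 4.2
The 2 values of 9.3 occupy positions 1–2 → each gets rank 2.
The 2 values of 5.8 occupy positions 7–8 → each gets rank 8.
Ranks ≤ 7: {2, 2, 3, 4, 5, 6} → 6 values.

6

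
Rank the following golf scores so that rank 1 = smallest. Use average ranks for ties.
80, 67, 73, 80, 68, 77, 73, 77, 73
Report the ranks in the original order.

8.5, 1, 4, 8.5, 2, 6.5, 4, 6.5, 4

Sorted (ascending): 67, 68, 73, 73, 73, 77, 77, 80, 80
The 3 values of 73 occupy positions 3–5 → average rank 4.
The 2 values of 77 occupy positions 6–7 → average rank (6+7)/2 = 6.5.
The 2 values of 80 occupy positions 8–9 → average rank (8+9)/2 = 8.5.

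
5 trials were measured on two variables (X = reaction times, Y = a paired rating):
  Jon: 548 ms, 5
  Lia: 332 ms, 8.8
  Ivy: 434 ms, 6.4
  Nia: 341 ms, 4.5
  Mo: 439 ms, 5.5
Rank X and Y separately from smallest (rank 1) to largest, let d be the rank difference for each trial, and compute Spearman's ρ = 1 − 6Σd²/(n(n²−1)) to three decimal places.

-0.400

Ranks of variable 1: 5, 1, 3, 2, 4
Ranks of variable 2: 2, 5, 4, 1, 3
d = r₁ − r₂: 3, -4, -1, 1, 1
d²: 9, 16, 1, 1, 1; Σd² = 28
ρ = 1 − 6·28/(5·24) = 1 − 168/120 = -0.400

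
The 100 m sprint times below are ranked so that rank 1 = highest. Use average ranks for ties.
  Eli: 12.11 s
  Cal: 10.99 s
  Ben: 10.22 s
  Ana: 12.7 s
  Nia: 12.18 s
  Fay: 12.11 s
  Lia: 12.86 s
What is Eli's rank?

Sorted (descending): 12.86, 12.7, 12.18, 12.11, 12.11, 10.99, 10.22
The 2 values of 12.11 occupy positions 4–5 → average rank (4+5)/2 = 4.5.
Eli has value 12.11 s → rank 4.5.

4.5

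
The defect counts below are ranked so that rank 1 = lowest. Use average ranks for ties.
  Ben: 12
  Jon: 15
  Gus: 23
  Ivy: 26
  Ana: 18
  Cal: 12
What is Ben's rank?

1.5

Sorted (ascending): 12, 12, 15, 18, 23, 26
The 2 values of 12 occupy positions 1–2 → average rank (1+2)/2 = 1.5.
Ben has value 12 → rank 1.5.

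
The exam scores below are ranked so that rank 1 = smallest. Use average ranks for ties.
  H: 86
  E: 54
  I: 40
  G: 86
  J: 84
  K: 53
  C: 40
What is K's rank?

Sorted (ascending): 40, 40, 53, 54, 84, 86, 86
The 2 values of 40 occupy positions 1–2 → average rank (1+2)/2 = 1.5.
The 2 values of 86 occupy positions 6–7 → average rank (6+7)/2 = 6.5.
K has value 53 → rank 3.

3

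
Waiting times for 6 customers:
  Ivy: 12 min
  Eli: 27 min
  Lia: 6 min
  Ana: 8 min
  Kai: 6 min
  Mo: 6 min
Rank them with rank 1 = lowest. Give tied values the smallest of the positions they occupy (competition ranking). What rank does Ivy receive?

Sorted (ascending): 6, 6, 6, 8, 12, 27
The 3 values of 6 occupy positions 1–3 → each gets rank 1.
Ivy has value 12 min → rank 5.

5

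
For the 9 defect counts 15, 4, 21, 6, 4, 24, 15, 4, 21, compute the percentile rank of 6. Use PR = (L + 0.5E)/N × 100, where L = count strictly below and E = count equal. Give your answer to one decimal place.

38.9

N = 9.
Strictly below 6: 3. Equal to 6: 1.
PR = (3 + 0.5·1)/9 × 100 = 38.9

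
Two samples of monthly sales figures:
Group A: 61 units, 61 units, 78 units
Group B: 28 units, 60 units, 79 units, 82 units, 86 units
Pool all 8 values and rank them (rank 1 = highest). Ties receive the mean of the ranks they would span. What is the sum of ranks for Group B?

21

Sorted (descending): 86, 82, 79, 78, 61, 61, 60, 28
The 2 values of 61 occupy positions 5–6 → average rank (5+6)/2 = 5.5.
Group B values → pooled ranks: 28→8, 60→7, 79→3, 82→2, 86→1
Rank sum = 8 + 7 + 3 + 2 + 1 = 21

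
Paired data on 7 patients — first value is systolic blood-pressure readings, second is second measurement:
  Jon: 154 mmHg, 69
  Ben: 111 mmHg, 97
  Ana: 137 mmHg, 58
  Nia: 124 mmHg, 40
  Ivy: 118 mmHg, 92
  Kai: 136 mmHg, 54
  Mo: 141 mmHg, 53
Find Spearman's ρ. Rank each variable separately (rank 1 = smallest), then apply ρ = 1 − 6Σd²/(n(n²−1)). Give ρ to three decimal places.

-0.393

Ranks of variable 1: 7, 1, 5, 3, 2, 4, 6
Ranks of variable 2: 5, 7, 4, 1, 6, 3, 2
d = r₁ − r₂: 2, -6, 1, 2, -4, 1, 4
d²: 4, 36, 1, 4, 16, 1, 16; Σd² = 78
ρ = 1 − 6·78/(7·48) = 1 − 468/336 = -0.393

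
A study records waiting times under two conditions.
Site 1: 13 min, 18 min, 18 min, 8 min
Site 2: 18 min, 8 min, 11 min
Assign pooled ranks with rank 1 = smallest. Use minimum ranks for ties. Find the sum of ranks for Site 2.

9

Sorted (ascending): 8, 8, 11, 13, 18, 18, 18
The 2 values of 8 occupy positions 1–2 → each gets rank 1.
The 3 values of 18 occupy positions 5–7 → each gets rank 5.
Site 2 values → pooled ranks: 18→5, 8→1, 11→3
Rank sum = 5 + 1 + 3 = 9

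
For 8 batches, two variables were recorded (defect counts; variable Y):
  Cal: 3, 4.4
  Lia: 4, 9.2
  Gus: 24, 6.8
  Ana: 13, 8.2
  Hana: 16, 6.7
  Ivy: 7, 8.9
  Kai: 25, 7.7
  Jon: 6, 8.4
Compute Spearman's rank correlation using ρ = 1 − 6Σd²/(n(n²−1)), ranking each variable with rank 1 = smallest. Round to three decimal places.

-0.214

Ranks of variable 1: 1, 2, 7, 5, 6, 4, 8, 3
Ranks of variable 2: 1, 8, 3, 5, 2, 7, 4, 6
d = r₁ − r₂: 0, -6, 4, 0, 4, -3, 4, -3
d²: 0, 36, 16, 0, 16, 9, 16, 9; Σd² = 102
ρ = 1 − 6·102/(8·63) = 1 − 612/504 = -0.214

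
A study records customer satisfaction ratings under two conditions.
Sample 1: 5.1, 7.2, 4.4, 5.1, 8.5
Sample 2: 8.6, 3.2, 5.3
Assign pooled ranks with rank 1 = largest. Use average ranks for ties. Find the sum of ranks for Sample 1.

Sorted (descending): 8.6, 8.5, 7.2, 5.3, 5.1, 5.1, 4.4, 3.2
The 2 values of 5.1 occupy positions 5–6 → average rank (5+6)/2 = 5.5.
Sample 1 values → pooled ranks: 5.1→5.5, 7.2→3, 4.4→7, 5.1→5.5, 8.5→2
Rank sum = 5.5 + 3 + 7 + 5.5 + 2 = 23

23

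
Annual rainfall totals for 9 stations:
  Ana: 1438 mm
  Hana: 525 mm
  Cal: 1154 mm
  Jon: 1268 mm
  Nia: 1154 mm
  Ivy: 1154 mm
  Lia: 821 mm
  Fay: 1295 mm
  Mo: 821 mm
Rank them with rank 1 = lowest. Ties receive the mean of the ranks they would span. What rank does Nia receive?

5

Sorted (ascending): 525, 821, 821, 1154, 1154, 1154, 1268, 1295, 1438
The 2 values of 821 occupy positions 2–3 → average rank (2+3)/2 = 2.5.
The 3 values of 1154 occupy positions 4–6 → average rank 5.
Nia has value 1154 mm → rank 5.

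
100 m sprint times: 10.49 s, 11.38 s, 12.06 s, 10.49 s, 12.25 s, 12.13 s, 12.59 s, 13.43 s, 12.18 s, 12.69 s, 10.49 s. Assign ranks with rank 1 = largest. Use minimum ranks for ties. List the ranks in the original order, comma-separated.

Sorted (descending): 13.43, 12.69, 12.59, 12.25, 12.18, 12.13, 12.06, 11.38, 10.49, 10.49, 10.49
The 3 values of 10.49 occupy positions 9–11 → each gets rank 9.

9, 8, 7, 9, 4, 6, 3, 1, 5, 2, 9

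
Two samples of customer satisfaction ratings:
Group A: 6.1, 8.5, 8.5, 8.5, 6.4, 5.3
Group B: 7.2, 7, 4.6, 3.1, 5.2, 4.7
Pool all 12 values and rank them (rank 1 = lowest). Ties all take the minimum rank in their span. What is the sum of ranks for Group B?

Sorted (ascending): 3.1, 4.6, 4.7, 5.2, 5.3, 6.1, 6.4, 7, 7.2, 8.5, 8.5, 8.5
The 3 values of 8.5 occupy positions 10–12 → each gets rank 10.
Group B values → pooled ranks: 7.2→9, 7→8, 4.6→2, 3.1→1, 5.2→4, 4.7→3
Rank sum = 9 + 8 + 2 + 1 + 4 + 3 = 27

27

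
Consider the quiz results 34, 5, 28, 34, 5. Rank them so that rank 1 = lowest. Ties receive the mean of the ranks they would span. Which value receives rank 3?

28

Sorted (ascending): 5, 5, 28, 34, 34
The 2 values of 5 occupy positions 1–2 → average rank (1+2)/2 = 1.5.
The 2 values of 34 occupy positions 4–5 → average rank (4+5)/2 = 4.5.
Rank 3 → value 28.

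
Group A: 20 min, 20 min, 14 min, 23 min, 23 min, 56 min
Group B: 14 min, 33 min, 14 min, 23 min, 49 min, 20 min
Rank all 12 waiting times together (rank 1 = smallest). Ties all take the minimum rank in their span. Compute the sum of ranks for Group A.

Sorted (ascending): 14, 14, 14, 20, 20, 20, 23, 23, 23, 33, 49, 56
The 3 values of 14 occupy positions 1–3 → each gets rank 1.
The 3 values of 20 occupy positions 4–6 → each gets rank 4.
The 3 values of 23 occupy positions 7–9 → each gets rank 7.
Group A values → pooled ranks: 20→4, 20→4, 14→1, 23→7, 23→7, 56→12
Rank sum = 4 + 4 + 1 + 7 + 7 + 12 = 35

35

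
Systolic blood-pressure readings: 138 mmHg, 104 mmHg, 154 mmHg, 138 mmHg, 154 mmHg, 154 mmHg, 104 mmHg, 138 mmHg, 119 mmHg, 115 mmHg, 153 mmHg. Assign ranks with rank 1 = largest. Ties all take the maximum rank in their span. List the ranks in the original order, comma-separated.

7, 11, 3, 7, 3, 3, 11, 7, 8, 9, 4

Sorted (descending): 154, 154, 154, 153, 138, 138, 138, 119, 115, 104, 104
The 3 values of 154 occupy positions 1–3 → each gets rank 3.
The 3 values of 138 occupy positions 5–7 → each gets rank 7.
The 2 values of 104 occupy positions 10–11 → each gets rank 11.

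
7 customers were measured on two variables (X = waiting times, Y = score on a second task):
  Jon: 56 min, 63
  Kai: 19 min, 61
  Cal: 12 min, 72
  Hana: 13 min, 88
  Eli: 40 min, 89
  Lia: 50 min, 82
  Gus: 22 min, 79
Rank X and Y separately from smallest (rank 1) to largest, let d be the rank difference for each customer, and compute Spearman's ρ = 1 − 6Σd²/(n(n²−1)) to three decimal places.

0.036

Ranks of variable 1: 7, 3, 1, 2, 5, 6, 4
Ranks of variable 2: 2, 1, 3, 6, 7, 5, 4
d = r₁ − r₂: 5, 2, -2, -4, -2, 1, 0
d²: 25, 4, 4, 16, 4, 1, 0; Σd² = 54
ρ = 1 − 6·54/(7·48) = 1 − 324/336 = 0.036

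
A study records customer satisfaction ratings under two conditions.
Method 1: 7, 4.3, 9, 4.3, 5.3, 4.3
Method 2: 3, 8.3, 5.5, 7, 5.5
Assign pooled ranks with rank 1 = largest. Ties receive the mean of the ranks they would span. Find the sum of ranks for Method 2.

Sorted (descending): 9, 8.3, 7, 7, 5.5, 5.5, 5.3, 4.3, 4.3, 4.3, 3
The 2 values of 7 occupy positions 3–4 → average rank (3+4)/2 = 3.5.
The 2 values of 5.5 occupy positions 5–6 → average rank (5+6)/2 = 5.5.
The 3 values of 4.3 occupy positions 8–10 → average rank 9.
Method 2 values → pooled ranks: 3→11, 8.3→2, 5.5→5.5, 7→3.5, 5.5→5.5
Rank sum = 11 + 2 + 5.5 + 3.5 + 5.5 = 27.5

27.5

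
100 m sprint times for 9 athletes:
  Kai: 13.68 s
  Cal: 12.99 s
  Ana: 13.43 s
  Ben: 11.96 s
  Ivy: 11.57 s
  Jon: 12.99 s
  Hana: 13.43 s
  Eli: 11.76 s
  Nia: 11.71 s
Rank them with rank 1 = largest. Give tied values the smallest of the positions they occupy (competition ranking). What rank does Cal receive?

Sorted (descending): 13.68, 13.43, 13.43, 12.99, 12.99, 11.96, 11.76, 11.71, 11.57
The 2 values of 13.43 occupy positions 2–3 → each gets rank 2.
The 2 values of 12.99 occupy positions 4–5 → each gets rank 4.
Cal has value 12.99 s → rank 4.

4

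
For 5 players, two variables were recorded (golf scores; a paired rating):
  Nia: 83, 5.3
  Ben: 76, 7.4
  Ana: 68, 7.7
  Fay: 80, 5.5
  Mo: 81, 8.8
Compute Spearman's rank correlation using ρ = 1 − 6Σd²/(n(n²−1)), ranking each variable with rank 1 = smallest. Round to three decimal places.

-0.400

Ranks of variable 1: 5, 2, 1, 3, 4
Ranks of variable 2: 1, 3, 4, 2, 5
d = r₁ − r₂: 4, -1, -3, 1, -1
d²: 16, 1, 9, 1, 1; Σd² = 28
ρ = 1 − 6·28/(5·24) = 1 − 168/120 = -0.400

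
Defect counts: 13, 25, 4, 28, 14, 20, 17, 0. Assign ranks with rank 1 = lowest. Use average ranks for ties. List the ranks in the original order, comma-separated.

3, 7, 2, 8, 4, 6, 5, 1

Sorted (ascending): 0, 4, 13, 14, 17, 20, 25, 28
No ties — each value takes its position as its rank.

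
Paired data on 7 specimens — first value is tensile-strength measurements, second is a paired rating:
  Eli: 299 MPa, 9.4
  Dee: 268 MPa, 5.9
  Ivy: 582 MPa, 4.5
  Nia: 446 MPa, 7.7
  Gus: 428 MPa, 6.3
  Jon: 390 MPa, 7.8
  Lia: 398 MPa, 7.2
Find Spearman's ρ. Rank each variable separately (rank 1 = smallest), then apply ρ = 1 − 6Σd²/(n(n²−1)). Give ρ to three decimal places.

-0.357

Ranks of variable 1: 2, 1, 7, 6, 5, 3, 4
Ranks of variable 2: 7, 2, 1, 5, 3, 6, 4
d = r₁ − r₂: -5, -1, 6, 1, 2, -3, 0
d²: 25, 1, 36, 1, 4, 9, 0; Σd² = 76
ρ = 1 − 6·76/(7·48) = 1 − 456/336 = -0.357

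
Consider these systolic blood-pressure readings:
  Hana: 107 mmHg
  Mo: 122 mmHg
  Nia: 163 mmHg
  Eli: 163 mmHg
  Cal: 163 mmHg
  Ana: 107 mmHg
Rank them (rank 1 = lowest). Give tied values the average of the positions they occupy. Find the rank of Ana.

1.5

Sorted (ascending): 107, 107, 122, 163, 163, 163
The 2 values of 107 occupy positions 1–2 → average rank (1+2)/2 = 1.5.
The 3 values of 163 occupy positions 4–6 → average rank 5.
Ana has value 107 mmHg → rank 1.5.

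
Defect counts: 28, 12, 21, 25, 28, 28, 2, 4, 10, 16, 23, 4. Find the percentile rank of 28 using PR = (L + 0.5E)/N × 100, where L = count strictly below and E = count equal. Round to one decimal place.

87.5

N = 12.
Strictly below 28: 9. Equal to 28: 3.
PR = (9 + 0.5·3)/12 × 100 = 87.5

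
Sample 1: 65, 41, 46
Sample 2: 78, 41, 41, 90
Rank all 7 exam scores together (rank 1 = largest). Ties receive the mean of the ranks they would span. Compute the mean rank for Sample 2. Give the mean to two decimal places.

3.75

Sorted (descending): 90, 78, 65, 46, 41, 41, 41
The 3 values of 41 occupy positions 5–7 → average rank 6.
Sample 2 values → pooled ranks: 78→2, 41→6, 41→6, 90→1
Mean rank = (2 + 6 + 6 + 1) / 4 = 3.75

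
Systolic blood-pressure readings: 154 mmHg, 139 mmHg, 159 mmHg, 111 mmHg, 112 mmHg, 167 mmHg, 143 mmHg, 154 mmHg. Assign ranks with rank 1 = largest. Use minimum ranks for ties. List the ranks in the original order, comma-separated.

3, 6, 2, 8, 7, 1, 5, 3

Sorted (descending): 167, 159, 154, 154, 143, 139, 112, 111
The 2 values of 154 occupy positions 3–4 → each gets rank 3.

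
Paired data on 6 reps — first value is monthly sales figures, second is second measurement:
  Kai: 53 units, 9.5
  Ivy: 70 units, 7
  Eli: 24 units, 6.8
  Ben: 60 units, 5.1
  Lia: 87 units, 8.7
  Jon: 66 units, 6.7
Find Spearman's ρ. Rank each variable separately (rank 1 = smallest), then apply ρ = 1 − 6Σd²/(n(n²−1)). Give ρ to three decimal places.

0.143

Ranks of variable 1: 2, 5, 1, 3, 6, 4
Ranks of variable 2: 6, 4, 3, 1, 5, 2
d = r₁ − r₂: -4, 1, -2, 2, 1, 2
d²: 16, 1, 4, 4, 1, 4; Σd² = 30
ρ = 1 − 6·30/(6·35) = 1 − 180/210 = 0.143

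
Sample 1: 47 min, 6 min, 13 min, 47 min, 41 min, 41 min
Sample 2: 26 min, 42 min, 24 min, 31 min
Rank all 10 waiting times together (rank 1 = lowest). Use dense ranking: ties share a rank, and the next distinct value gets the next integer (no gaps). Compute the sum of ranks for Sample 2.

Sorted (ascending): 6, 13, 24, 26, 31, 41, 41, 42, 47, 47
The 2 values of 41 share dense rank 6.
The 2 values of 47 share dense rank 8.
Remaining distinct values take the next consecutive integers.
Sample 2 values → pooled ranks: 26→4, 42→7, 24→3, 31→5
Rank sum = 4 + 7 + 3 + 5 = 19

19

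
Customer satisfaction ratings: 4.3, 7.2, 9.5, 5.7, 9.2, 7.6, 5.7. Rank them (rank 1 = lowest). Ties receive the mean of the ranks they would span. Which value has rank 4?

Sorted (ascending): 4.3, 5.7, 5.7, 7.2, 7.6, 9.2, 9.5
The 2 values of 5.7 occupy positions 2–3 → average rank (2+3)/2 = 2.5.
Rank 4 → value 7.2.

7.2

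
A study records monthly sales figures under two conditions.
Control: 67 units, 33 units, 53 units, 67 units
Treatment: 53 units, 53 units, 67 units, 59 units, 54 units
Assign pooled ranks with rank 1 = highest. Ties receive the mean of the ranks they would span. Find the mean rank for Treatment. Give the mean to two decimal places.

Sorted (descending): 67, 67, 67, 59, 54, 53, 53, 53, 33
The 3 values of 67 occupy positions 1–3 → average rank 2.
The 3 values of 53 occupy positions 6–8 → average rank 7.
Treatment values → pooled ranks: 53→7, 53→7, 67→2, 59→4, 54→5
Mean rank = (7 + 7 + 2 + 4 + 5) / 5 = 5.00

5.00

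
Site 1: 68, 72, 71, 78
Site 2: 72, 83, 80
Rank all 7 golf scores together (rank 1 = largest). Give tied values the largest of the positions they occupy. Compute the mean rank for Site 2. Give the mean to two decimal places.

Sorted (descending): 83, 80, 78, 72, 72, 71, 68
The 2 values of 72 occupy positions 4–5 → each gets rank 5.
Site 2 values → pooled ranks: 72→5, 83→1, 80→2
Mean rank = (5 + 1 + 2) / 3 = 2.67

2.67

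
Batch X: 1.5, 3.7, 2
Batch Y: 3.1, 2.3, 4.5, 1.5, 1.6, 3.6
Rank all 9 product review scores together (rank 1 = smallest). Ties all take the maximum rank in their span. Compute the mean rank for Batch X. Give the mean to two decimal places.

Sorted (ascending): 1.5, 1.5, 1.6, 2, 2.3, 3.1, 3.6, 3.7, 4.5
The 2 values of 1.5 occupy positions 1–2 → each gets rank 2.
Batch X values → pooled ranks: 1.5→2, 3.7→8, 2→4
Mean rank = (2 + 8 + 4) / 3 = 4.67

4.67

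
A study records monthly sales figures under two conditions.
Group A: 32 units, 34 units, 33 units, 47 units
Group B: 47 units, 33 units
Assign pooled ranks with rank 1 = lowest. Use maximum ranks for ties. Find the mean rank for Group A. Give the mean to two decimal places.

Sorted (ascending): 32, 33, 33, 34, 47, 47
The 2 values of 33 occupy positions 2–3 → each gets rank 3.
The 2 values of 47 occupy positions 5–6 → each gets rank 6.
Group A values → pooled ranks: 32→1, 34→4, 33→3, 47→6
Mean rank = (1 + 4 + 3 + 6) / 4 = 3.50

3.50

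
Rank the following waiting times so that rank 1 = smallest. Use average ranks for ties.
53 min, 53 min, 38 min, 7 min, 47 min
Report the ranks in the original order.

4.5, 4.5, 2, 1, 3

Sorted (ascending): 7, 38, 47, 53, 53
The 2 values of 53 occupy positions 4–5 → average rank (4+5)/2 = 4.5.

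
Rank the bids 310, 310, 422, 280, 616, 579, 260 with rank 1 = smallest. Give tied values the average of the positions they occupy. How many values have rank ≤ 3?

2

Sorted (ascending): 260, 280, 310, 310, 422, 579, 616
The 2 values of 310 occupy positions 3–4 → average rank (3+4)/2 = 3.5.
Ranks ≤ 3: {1, 2} → 2 values.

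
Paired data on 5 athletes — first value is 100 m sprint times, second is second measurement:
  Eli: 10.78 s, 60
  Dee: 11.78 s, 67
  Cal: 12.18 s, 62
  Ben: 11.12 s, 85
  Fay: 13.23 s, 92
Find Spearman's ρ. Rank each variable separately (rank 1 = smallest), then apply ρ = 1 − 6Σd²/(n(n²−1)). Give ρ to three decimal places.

Ranks of variable 1: 1, 3, 4, 2, 5
Ranks of variable 2: 1, 3, 2, 4, 5
d = r₁ − r₂: 0, 0, 2, -2, 0
d²: 0, 0, 4, 4, 0; Σd² = 8
ρ = 1 − 6·8/(5·24) = 1 − 48/120 = 0.600

0.600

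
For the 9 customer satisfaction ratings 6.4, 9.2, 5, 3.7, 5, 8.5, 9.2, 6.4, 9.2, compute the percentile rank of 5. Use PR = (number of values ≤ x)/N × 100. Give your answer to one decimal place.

N = 9.
Strictly below 5: 1. Equal to 5: 2.
PR = 3/9 × 100 = 33.3

33.3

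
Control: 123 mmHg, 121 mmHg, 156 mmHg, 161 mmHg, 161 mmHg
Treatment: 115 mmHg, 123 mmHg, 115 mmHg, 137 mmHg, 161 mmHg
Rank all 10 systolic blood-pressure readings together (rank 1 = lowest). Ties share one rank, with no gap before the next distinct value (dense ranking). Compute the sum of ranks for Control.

22

Sorted (ascending): 115, 115, 121, 123, 123, 137, 156, 161, 161, 161
The 2 values of 115 share dense rank 1.
The 2 values of 123 share dense rank 3.
The 3 values of 161 share dense rank 6.
Remaining distinct values take the next consecutive integers.
Control values → pooled ranks: 123→3, 121→2, 156→5, 161→6, 161→6
Rank sum = 3 + 2 + 5 + 6 + 6 = 22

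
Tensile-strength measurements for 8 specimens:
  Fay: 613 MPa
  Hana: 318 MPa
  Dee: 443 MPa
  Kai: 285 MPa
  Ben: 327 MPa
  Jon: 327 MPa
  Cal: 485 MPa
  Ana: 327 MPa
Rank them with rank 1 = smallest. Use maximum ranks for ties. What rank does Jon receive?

5

Sorted (ascending): 285, 318, 327, 327, 327, 443, 485, 613
The 3 values of 327 occupy positions 3–5 → each gets rank 5.
Jon has value 327 MPa → rank 5.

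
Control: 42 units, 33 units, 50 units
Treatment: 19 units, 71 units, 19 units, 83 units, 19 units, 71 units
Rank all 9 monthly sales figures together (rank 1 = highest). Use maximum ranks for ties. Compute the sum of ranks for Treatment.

34

Sorted (descending): 83, 71, 71, 50, 42, 33, 19, 19, 19
The 2 values of 71 occupy positions 2–3 → each gets rank 3.
The 3 values of 19 occupy positions 7–9 → each gets rank 9.
Treatment values → pooled ranks: 19→9, 71→3, 19→9, 83→1, 19→9, 71→3
Rank sum = 9 + 3 + 9 + 1 + 9 + 3 = 34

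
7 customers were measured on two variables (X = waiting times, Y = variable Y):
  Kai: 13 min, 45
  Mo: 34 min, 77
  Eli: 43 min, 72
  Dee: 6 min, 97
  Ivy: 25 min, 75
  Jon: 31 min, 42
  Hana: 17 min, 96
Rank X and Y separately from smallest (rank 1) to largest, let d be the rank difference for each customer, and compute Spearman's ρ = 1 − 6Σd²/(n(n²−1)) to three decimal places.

-0.393

Ranks of variable 1: 2, 6, 7, 1, 4, 5, 3
Ranks of variable 2: 2, 5, 3, 7, 4, 1, 6
d = r₁ − r₂: 0, 1, 4, -6, 0, 4, -3
d²: 0, 1, 16, 36, 0, 16, 9; Σd² = 78
ρ = 1 − 6·78/(7·48) = 1 − 468/336 = -0.393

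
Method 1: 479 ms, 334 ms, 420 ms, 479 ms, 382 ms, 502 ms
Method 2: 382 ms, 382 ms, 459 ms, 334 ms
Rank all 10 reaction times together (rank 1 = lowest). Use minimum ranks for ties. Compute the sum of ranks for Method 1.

36

Sorted (ascending): 334, 334, 382, 382, 382, 420, 459, 479, 479, 502
The 2 values of 334 occupy positions 1–2 → each gets rank 1.
The 3 values of 382 occupy positions 3–5 → each gets rank 3.
The 2 values of 479 occupy positions 8–9 → each gets rank 8.
Method 1 values → pooled ranks: 479→8, 334→1, 420→6, 479→8, 382→3, 502→10
Rank sum = 8 + 1 + 6 + 8 + 3 + 10 = 36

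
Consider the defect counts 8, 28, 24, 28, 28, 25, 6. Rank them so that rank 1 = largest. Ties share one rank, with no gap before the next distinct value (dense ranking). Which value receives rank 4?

8

Sorted (descending): 28, 28, 28, 25, 24, 8, 6
The 3 values of 28 share dense rank 1.
Remaining distinct values take the next consecutive integers.
Rank 4 → value 8.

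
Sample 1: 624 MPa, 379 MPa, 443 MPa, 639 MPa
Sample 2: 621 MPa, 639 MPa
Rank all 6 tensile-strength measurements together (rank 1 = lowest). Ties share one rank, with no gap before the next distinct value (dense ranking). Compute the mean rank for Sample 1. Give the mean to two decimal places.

3.00

Sorted (ascending): 379, 443, 621, 624, 639, 639
The 2 values of 639 share dense rank 5.
Remaining distinct values take the next consecutive integers.
Sample 1 values → pooled ranks: 624→4, 379→1, 443→2, 639→5
Mean rank = (4 + 1 + 2 + 5) / 4 = 3.00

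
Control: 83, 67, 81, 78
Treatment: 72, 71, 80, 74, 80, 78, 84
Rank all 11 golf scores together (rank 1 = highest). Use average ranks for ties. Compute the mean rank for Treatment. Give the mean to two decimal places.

6.21

Sorted (descending): 84, 83, 81, 80, 80, 78, 78, 74, 72, 71, 67
The 2 values of 80 occupy positions 4–5 → average rank (4+5)/2 = 4.5.
The 2 values of 78 occupy positions 6–7 → average rank (6+7)/2 = 6.5.
Treatment values → pooled ranks: 72→9, 71→10, 80→4.5, 74→8, 80→4.5, 78→6.5, 84→1
Mean rank = (9 + 10 + 4.5 + 8 + 4.5 + 6.5 + 1) / 7 = 6.21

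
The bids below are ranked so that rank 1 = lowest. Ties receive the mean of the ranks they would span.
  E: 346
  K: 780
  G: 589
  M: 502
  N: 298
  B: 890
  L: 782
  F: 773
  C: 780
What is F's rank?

Sorted (ascending): 298, 346, 502, 589, 773, 780, 780, 782, 890
The 2 values of 780 occupy positions 6–7 → average rank (6+7)/2 = 6.5.
F has value 773 → rank 5.

5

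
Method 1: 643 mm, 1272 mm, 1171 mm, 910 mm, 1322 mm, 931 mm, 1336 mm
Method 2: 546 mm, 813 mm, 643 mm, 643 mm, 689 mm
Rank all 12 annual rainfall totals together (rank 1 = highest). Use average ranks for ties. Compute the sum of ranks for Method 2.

47

Sorted (descending): 1336, 1322, 1272, 1171, 931, 910, 813, 689, 643, 643, 643, 546
The 3 values of 643 occupy positions 9–11 → average rank 10.
Method 2 values → pooled ranks: 546→12, 813→7, 643→10, 643→10, 689→8
Rank sum = 12 + 7 + 10 + 10 + 8 = 47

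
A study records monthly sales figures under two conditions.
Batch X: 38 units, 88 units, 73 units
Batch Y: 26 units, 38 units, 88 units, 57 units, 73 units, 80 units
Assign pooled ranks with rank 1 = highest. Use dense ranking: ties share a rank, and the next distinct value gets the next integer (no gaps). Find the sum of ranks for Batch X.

Sorted (descending): 88, 88, 80, 73, 73, 57, 38, 38, 26
The 2 values of 88 share dense rank 1.
The 2 values of 73 share dense rank 3.
The 2 values of 38 share dense rank 5.
Remaining distinct values take the next consecutive integers.
Batch X values → pooled ranks: 38→5, 88→1, 73→3
Rank sum = 5 + 1 + 3 = 9

9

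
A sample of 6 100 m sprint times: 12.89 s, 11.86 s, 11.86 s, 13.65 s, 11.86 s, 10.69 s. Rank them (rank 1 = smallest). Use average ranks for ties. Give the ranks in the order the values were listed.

5, 3, 3, 6, 3, 1

Sorted (ascending): 10.69, 11.86, 11.86, 11.86, 12.89, 13.65
The 3 values of 11.86 occupy positions 2–4 → average rank 3.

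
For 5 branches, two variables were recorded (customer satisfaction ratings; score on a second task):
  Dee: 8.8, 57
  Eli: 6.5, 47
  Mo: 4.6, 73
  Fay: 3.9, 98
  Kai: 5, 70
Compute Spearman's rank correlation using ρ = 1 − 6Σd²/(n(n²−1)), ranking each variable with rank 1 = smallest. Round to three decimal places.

Ranks of variable 1: 5, 4, 2, 1, 3
Ranks of variable 2: 2, 1, 4, 5, 3
d = r₁ − r₂: 3, 3, -2, -4, 0
d²: 9, 9, 4, 16, 0; Σd² = 38
ρ = 1 − 6·38/(5·24) = 1 − 228/120 = -0.900

-0.900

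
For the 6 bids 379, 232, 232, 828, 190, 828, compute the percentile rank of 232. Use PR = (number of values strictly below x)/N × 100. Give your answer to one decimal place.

N = 6.
Strictly below 232: 1. Equal to 232: 2.
PR = 1/6 × 100 = 16.7

16.7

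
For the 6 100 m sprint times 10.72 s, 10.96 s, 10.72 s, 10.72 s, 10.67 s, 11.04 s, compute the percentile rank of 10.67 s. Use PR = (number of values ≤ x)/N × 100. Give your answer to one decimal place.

16.7

N = 6.
Strictly below 10.67: 0. Equal to 10.67: 1.
PR = 1/6 × 100 = 16.7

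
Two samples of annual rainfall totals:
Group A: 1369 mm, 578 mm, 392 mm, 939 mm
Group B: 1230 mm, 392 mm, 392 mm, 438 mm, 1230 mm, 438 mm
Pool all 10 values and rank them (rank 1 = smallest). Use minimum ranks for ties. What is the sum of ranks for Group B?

Sorted (ascending): 392, 392, 392, 438, 438, 578, 939, 1230, 1230, 1369
The 3 values of 392 occupy positions 1–3 → each gets rank 1.
The 2 values of 438 occupy positions 4–5 → each gets rank 4.
The 2 values of 1230 occupy positions 8–9 → each gets rank 8.
Group B values → pooled ranks: 1230→8, 392→1, 392→1, 438→4, 1230→8, 438→4
Rank sum = 8 + 1 + 1 + 4 + 8 + 4 = 26

26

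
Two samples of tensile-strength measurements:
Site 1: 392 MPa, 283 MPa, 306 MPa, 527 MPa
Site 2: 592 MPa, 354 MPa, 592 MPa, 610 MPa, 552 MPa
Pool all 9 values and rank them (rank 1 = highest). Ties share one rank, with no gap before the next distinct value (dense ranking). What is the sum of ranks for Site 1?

Sorted (descending): 610, 592, 592, 552, 527, 392, 354, 306, 283
The 2 values of 592 share dense rank 2.
Remaining distinct values take the next consecutive integers.
Site 1 values → pooled ranks: 392→5, 283→8, 306→7, 527→4
Rank sum = 5 + 8 + 7 + 4 = 24

24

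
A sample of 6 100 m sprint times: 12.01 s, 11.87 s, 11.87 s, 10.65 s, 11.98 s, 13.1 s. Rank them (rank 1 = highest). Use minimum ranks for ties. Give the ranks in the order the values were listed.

Sorted (descending): 13.1, 12.01, 11.98, 11.87, 11.87, 10.65
The 2 values of 11.87 occupy positions 4–5 → each gets rank 4.

2, 4, 4, 6, 3, 1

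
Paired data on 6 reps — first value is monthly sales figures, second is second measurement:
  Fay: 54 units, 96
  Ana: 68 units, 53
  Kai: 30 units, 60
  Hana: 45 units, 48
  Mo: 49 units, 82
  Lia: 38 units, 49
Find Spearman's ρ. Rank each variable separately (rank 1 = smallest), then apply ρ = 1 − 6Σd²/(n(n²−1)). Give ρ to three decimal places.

0.314

Ranks of variable 1: 5, 6, 1, 3, 4, 2
Ranks of variable 2: 6, 3, 4, 1, 5, 2
d = r₁ − r₂: -1, 3, -3, 2, -1, 0
d²: 1, 9, 9, 4, 1, 0; Σd² = 24
ρ = 1 − 6·24/(6·35) = 1 − 144/210 = 0.314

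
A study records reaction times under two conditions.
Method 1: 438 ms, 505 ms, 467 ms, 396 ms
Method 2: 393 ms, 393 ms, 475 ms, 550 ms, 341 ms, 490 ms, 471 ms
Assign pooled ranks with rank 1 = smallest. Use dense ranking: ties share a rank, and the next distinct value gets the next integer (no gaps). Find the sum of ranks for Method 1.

Sorted (ascending): 341, 393, 393, 396, 438, 467, 471, 475, 490, 505, 550
The 2 values of 393 share dense rank 2.
Remaining distinct values take the next consecutive integers.
Method 1 values → pooled ranks: 438→4, 505→9, 467→5, 396→3
Rank sum = 4 + 9 + 5 + 3 = 21

21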